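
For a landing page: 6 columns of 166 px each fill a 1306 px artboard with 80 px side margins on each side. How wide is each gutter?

30 px

Subtract both margins: 1306 − 2·80 = 1146 px.
6 columns take 6·166 = 996 px; remaining 150 splits into 5 gutters.
g = 150 / 5 = 30 px.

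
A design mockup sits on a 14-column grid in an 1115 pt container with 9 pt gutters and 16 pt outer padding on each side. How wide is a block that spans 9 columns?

693 pt

Content width = 1115 − 2·16 = 1083 pt.
Subtracting 13 gutters of 9 leaves 966 for 14 columns, so c = 69 pt.
Span of 9: 9·69 + 8·9 = 621 + 72 = 693 pt.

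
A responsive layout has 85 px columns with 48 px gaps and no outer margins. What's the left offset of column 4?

399 px

Each column+gutter stride is 133 px; with no margin, 3 of them is 399 px.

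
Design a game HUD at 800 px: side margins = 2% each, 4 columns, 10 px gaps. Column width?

Margins: 2% × 800 = 16 px each, so content = 800 − 32 = 768 px.
Subtracting 3 gaps of 10 leaves 738 for 4 columns, so c = 184.5 px.

184.5 px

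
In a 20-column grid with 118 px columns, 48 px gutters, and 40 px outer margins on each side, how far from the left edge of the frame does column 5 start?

Column 5 starts at margin + 4·(column + gutter) = 40 + 4·166 = 704 px.

704 px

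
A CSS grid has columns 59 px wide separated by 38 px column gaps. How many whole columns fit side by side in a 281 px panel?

k columns need k·59 + (k−1)·38 = k·97 − 38.
k·97 − 38 ≤ 281 → k ≤ 319 / 97 ≈ 3.29, so k = 3.

3 columns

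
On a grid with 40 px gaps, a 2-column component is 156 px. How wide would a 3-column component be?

156 − 1·40 = 116; ÷2 gives c = 58 px.
Span of 3: 3·58 + 2·40 = 174 + 80 = 254 px.

254 px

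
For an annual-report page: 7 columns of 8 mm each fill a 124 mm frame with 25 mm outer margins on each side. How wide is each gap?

3 mm

Take off 50 mm of margins, leaving 74 mm.
7 columns take 7·8 = 56 mm; remaining 18 splits into 6 gaps.
g = 18 / 6 = 3 mm.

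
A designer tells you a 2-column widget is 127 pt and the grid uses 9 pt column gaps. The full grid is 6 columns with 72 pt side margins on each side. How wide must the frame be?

543 pt

2 columns + 1 column gap: 2c + 1·9 = 127.
2c = 127 − 9 = 118, so c = 59 pt.
Frame = 2·72 + 6·59 + 5·9 = 144 + 354 + 45 = 543 pt.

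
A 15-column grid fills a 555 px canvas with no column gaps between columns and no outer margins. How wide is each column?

37 px

With no column gaps, each column is 555/15 = 37 px.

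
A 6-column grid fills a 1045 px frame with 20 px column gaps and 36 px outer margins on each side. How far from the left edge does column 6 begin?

Take off 72 px of margins, leaving 973 px.
6c + 5·20 = 973 → 6c = 873 → c = 145.5 px.
Each column+gutter stride is 165.5 px; 5 of them past the 36 px margin is 36 + 827.5 = 863.5 px.

863.5 px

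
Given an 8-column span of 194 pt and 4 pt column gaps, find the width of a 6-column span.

Subtracting 7 column gaps of 4 leaves 166 for 8 columns, so c = 20.75 pt.
6 columns plus 5 column gaps: 124.5 + 20 = 144.5 pt.

144.5 pt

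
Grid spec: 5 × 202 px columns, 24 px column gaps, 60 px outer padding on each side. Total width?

Total width: 2·60 + 5·202 + 4·24 = 1226 px.

1226 px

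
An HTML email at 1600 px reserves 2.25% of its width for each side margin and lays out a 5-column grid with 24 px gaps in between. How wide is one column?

1600 × (1 − 2·2.25%) = 1600 × 95.5% = 1528 px for the columns.
5 columns + 4 gaps: 5c + 4·24 = 1528.
5c = 1528 − 96 = 1432, so c = 286.4 px.

286.4 px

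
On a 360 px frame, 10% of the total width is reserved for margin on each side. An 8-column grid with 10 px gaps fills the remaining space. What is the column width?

Each margin = 10% of 360 = 36 px; content = 360 − 2·36 = 288 px.
8 columns + 7 gaps: 8c + 7·10 = 288.
8c = 288 − 70 = 218, so c = 27.25 px.

27.25 px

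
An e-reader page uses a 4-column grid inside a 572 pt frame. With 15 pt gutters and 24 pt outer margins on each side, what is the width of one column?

Content width = 572 − 2·24 = 524 pt.
4 columns + 3 gutters: 4c + 3·15 = 524.
4c = 524 − 45 = 479, so c = 119.75 pt.

119.75 pt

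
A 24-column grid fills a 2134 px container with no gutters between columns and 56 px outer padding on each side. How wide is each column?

84.25 px

Inside the margins: 2134 − 112 = 2022 px.
2022 / 24 = 84.25 px per column.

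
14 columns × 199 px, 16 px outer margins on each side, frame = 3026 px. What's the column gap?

16 px

Subtract both margins: 3026 − 2·16 = 2994 px.
14·199 + 13g = 2994 → 13g = 208 → g = 16 px.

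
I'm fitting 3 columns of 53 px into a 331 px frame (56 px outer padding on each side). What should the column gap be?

30 px

Content width = 331 − 2·56 = 219 px.
3 columns take 3·53 = 159 px; remaining 60 splits into 2 column gaps.
g = 60 / 2 = 30 px.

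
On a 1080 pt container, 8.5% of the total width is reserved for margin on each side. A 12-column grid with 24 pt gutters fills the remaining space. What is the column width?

52.7 pt

1080 × (1 − 2·8.5%) = 1080 × 83% = 896.4 pt for the columns.
Subtracting 11 gutters of 24 leaves 632.4 for 12 columns, so c = 52.7 pt.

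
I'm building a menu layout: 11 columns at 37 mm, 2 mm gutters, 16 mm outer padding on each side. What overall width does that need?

459 mm

Adding margins, columns and gutters: 32 + 407 + 20 = 459 mm.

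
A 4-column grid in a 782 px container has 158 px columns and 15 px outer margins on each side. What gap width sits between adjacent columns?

Subtract both margins: 782 − 2·15 = 752 px.
Columns use 632 px, leaving 120 px across 3 gaps = 40 px each.

40 px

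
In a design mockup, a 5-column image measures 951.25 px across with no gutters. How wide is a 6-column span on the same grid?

1141.5 px

With no gutters, each column is 951.25/5 = 190.25 px.
With no gutters, 6 columns span 6·190.25 = 1141.5 px.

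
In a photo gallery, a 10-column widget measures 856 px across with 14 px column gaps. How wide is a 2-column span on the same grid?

160 px

Subtracting 9 column gaps of 14 leaves 730 for 10 columns, so c = 73 px.
2 columns plus 1 column gap: 146 + 14 = 160 px.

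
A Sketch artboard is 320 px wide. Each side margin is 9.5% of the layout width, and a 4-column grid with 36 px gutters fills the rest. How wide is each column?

320 × (1 − 2·9.5%) = 320 × 81% = 259.2 px for the columns.
259.2 − 3·36 = 151.2; ÷4 gives c = 37.8 px.

37.8 px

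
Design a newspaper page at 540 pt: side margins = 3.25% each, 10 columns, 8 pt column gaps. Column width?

Each margin = 3.25% of 540 = 17.55 pt; content = 540 − 2·17.55 = 504.9 pt.
Subtracting 9 column gaps of 8 leaves 432.9 for 10 columns, so c = 43.29 pt.

43.29 pt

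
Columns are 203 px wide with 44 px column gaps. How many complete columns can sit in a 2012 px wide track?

8 columns

8 columns: 8·203 + 7·44 = 1932 px ≤ 2012.
9 columns: 2179 px > 2012. So 8.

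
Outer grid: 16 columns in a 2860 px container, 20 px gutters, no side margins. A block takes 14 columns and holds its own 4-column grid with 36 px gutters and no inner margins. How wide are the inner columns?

16c + 15·20 = 2860 → 16c = 2560 → c = 160 px.
14 columns plus 13 gutters: 2240 + 260 = 2500 px.
Subtracting 3 gutters of 36 leaves 2392 for 4 columns, so d = 598 px.

598 px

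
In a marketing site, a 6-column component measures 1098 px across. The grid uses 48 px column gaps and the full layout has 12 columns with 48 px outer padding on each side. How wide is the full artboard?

2340 px

Subtracting 5 column gaps of 48 leaves 858 for 6 columns, so c = 143 px.
Total width: 2·48 + 12·143 + 11·48 = 2340 px.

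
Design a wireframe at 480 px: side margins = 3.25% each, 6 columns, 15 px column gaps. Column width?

62.3 px

Each margin = 3.25% of 480 = 15.6 px; content = 480 − 2·15.6 = 448.8 px.
6c + 5·15 = 448.8 → 6c = 373.8 → c = 62.3 px.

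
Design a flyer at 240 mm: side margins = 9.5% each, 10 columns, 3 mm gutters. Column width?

Margins: 9.5% × 240 = 22.8 mm each, so content = 240 − 45.6 = 194.4 mm.
Subtracting 9 gutters of 3 leaves 167.4 for 10 columns, so c = 16.74 mm.

16.74 mm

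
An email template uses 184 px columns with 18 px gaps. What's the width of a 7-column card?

1396 px

7-column span = 7·184 + 6·18 = 1396 px.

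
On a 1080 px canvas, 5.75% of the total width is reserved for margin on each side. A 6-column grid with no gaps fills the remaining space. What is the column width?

Margins: 5.75% × 1080 = 62.1 px each, so content = 1080 − 124.2 = 955.8 px.
6c = 955.8 → c = 159.3 px.

159.3 px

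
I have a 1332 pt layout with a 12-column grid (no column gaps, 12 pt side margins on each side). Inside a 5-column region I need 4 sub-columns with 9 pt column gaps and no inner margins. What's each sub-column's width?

Subtract both margins: 1332 − 2·12 = 1308 pt.
With no column gaps, each column is 1308/12 = 109 pt.
5-column span = 5·109 = 545 pt.
545 − 3·9 = 518; ÷4 gives d = 129.5 pt.

129.5 pt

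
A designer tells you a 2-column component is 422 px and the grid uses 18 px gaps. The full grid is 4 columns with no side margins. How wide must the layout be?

862 px

2 columns + 1 gap: 2c + 1·18 = 422.
2c = 422 − 18 = 404, so c = 202 px.
Layout = 4·202 + 3·18 = 808 + 54 = 862 px.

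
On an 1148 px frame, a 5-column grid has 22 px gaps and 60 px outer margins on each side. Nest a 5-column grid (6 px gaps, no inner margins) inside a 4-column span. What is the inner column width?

158.8 px

Take off 120 px of margins, leaving 1028 px.
Subtracting 4 gaps of 22 leaves 940 for 5 columns, so c = 188 px.
Span of 4: 4·188 + 3·22 = 752 + 66 = 818 px.
Subtracting 4 gaps of 6 leaves 794 for 5 columns, so d = 158.8 px.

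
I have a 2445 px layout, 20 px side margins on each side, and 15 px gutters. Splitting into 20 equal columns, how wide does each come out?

106 px

Inside the margins: 2445 − 40 = 2405 px.
2405 − 19·15 = 2120; ÷20 gives c = 106 px.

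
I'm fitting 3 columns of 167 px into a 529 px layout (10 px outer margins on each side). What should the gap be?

4 px

Subtract both margins: 529 − 2·10 = 509 px.
3 columns take 3·167 = 501 px; remaining 8 splits into 2 gaps.
g = 8 / 2 = 4 px.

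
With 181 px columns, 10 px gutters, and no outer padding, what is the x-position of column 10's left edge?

1719 px

No margin, so column 10 starts at 9·(column + gutter) = 9·191 = 1719 px.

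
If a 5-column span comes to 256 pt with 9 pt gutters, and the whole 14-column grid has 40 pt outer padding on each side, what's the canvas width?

813 pt

5 columns + 4 gutters: 5c + 4·9 = 256.
5c = 256 − 36 = 220, so c = 44 pt.
Total width: 2·40 + 14·44 + 13·9 = 813 pt.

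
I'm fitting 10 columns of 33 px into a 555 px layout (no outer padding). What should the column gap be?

25 px

10 columns take 10·33 = 330 px; remaining 225 splits into 9 column gaps.
g = 225 / 9 = 25 px.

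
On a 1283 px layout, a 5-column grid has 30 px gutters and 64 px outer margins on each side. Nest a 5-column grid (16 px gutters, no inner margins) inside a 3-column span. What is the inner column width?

Outer content = 1283 − 2·64 = 1155 px.
5 columns + 4 gutters: 5c + 4·30 = 1155.
5c = 1155 − 120 = 1035, so c = 207 px.
3-column span = 3·207 + 2·30 = 681 px.
5 columns + 4 gutters: 5d + 4·16 = 681.
5d = 681 − 64 = 617, so d = 123.4 px.

123.4 px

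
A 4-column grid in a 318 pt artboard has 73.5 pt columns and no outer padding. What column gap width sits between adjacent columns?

8 pt

4·73.5 + 3g = 318 → 3g = 24 → g = 8 pt.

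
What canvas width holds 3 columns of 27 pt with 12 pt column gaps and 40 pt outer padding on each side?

Canvas = 2·40 + 3·27 + 2·12 = 80 + 81 + 24 = 185 pt.

185 pt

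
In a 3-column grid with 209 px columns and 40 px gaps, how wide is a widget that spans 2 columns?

458 px

2-column span = 2·209 + 1·40 = 458 px.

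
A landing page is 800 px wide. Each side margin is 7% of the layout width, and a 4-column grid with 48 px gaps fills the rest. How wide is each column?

Margins: 7% × 800 = 56 px each, so content = 800 − 112 = 688 px.
Subtracting 3 gaps of 48 leaves 544 for 4 columns, so c = 136 px.

136 px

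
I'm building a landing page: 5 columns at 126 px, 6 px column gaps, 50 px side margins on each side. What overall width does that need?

Total width: 2·50 + 5·126 + 4·6 = 754 px.

754 px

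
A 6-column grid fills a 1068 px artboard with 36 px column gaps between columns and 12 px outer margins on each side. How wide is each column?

Content width = 1068 − 2·12 = 1044 px.
6 columns + 5 column gaps: 6c + 5·36 = 1044.
6c = 1044 − 180 = 864, so c = 144 px.

144 px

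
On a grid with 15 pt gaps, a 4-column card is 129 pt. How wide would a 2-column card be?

4 columns + 3 gaps: 4c + 3·15 = 129.
4c = 129 − 45 = 84, so c = 21 pt.
2 columns plus 1 gap: 42 + 15 = 57 pt.

57 pt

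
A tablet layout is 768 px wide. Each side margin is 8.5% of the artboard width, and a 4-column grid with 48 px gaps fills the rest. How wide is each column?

123.36 px

Margins: 8.5% × 768 = 65.28 px each, so content = 768 − 130.56 = 637.44 px.
4 columns + 3 gaps: 4c + 3·48 = 637.44.
4c = 637.44 − 144 = 493.44, so c = 123.36 px.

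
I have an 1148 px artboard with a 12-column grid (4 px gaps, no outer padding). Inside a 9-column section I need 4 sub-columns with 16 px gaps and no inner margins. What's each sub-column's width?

203 px

12 columns + 11 gaps: 12c + 11·4 = 1148.
12c = 1148 − 44 = 1104, so c = 92 px.
Span of 9: 9·92 + 8·4 = 828 + 32 = 860 px.
4 columns + 3 gaps: 4d + 3·16 = 860.
4d = 860 − 48 = 812, so d = 203 px.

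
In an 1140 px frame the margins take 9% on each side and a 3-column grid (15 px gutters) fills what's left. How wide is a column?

1140 × (1 − 2·9%) = 1140 × 82% = 934.8 px for the columns.
Subtracting 2 gutters of 15 leaves 904.8 for 3 columns, so c = 301.6 px.

301.6 px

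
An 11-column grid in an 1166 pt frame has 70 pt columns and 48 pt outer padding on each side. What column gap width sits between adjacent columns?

Inside the margins: 1166 − 96 = 1070 pt.
11 columns take 11·70 = 770 pt; remaining 300 splits into 10 column gaps.
g = 300 / 10 = 30 pt.

30 pt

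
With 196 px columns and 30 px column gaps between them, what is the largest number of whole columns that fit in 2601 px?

Each extra column adds 196 + 30 = 226 px.
(2601 + 30) / 226 = 11.64, so 11 columns fit.

11 columns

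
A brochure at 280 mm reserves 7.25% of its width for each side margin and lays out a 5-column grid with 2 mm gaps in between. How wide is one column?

Each margin = 7.25% of 280 = 20.3 mm; content = 280 − 2·20.3 = 239.4 mm.
5c + 4·2 = 239.4 → 5c = 231.4 → c = 46.28 mm.

46.28 mm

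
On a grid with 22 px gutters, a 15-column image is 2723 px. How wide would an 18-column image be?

3272 px

15 columns + 14 gutters: 15c + 14·22 = 2723.
15c = 2723 − 308 = 2415, so c = 161 px.
Span of 18: 18·161 + 17·22 = 2898 + 374 = 3272 px.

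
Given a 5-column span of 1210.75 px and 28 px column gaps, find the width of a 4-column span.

963 px

5c + 4·28 = 1210.75 → 5c = 1098.75 → c = 219.75 px.
Span of 4: 4·219.75 + 3·28 = 879 + 84 = 963 px.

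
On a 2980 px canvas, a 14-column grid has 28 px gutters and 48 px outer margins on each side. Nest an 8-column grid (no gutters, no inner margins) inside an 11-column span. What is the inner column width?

Take off 96 px of margins, leaving 2884 px.
2884 − 13·28 = 2520; ÷14 gives c = 180 px.
11 columns plus 10 gutters: 1980 + 280 = 2260 px.
2260 / 8 = 282.5 px per column.

282.5 px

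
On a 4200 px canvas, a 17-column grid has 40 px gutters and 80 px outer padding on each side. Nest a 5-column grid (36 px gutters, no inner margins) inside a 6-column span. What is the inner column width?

Outer content = 4200 − 2·80 = 4040 px.
Subtracting 16 gutters of 40 leaves 3400 for 17 columns, so c = 200 px.
Span of 6: 6·200 + 5·40 = 1200 + 200 = 1400 px.
5d + 4·36 = 1400 → 5d = 1256 → d = 251.2 px.

251.2 px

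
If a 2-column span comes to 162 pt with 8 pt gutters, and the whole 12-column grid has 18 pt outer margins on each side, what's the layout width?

2 columns + 1 gutter: 2c + 1·8 = 162.
2c = 162 − 8 = 154, so c = 77 pt.
Total width: 2·18 + 12·77 + 11·8 = 1048 pt.

1048 pt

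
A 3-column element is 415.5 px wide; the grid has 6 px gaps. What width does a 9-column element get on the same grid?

1258.5 px

415.5 − 2·6 = 403.5; ÷3 gives c = 134.5 px.
Span of 9: 9·134.5 + 8·6 = 1210.5 + 48 = 1258.5 px.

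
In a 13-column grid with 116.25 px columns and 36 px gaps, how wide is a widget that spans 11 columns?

Span of 11: 11·116.25 + 10·36 = 1278.75 + 360 = 1638.75 px.

1638.75 px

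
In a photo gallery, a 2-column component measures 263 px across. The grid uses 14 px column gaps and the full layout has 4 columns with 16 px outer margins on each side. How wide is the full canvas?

572 px

Subtracting 1 column gap of 14 leaves 249 for 2 columns, so c = 124.5 px.
Adding margins, columns and gutters: 32 + 498 + 42 = 572 px.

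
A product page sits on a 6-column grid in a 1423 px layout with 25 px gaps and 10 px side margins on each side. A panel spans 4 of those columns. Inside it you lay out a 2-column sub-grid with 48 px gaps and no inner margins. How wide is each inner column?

Outer content = 1423 − 2·10 = 1403 px.
Subtracting 5 gaps of 25 leaves 1278 for 6 columns, so c = 213 px.
4 columns plus 3 gaps: 852 + 75 = 927 px.
927 − 1·48 = 879; ÷2 gives d = 439.5 px.

439.5 px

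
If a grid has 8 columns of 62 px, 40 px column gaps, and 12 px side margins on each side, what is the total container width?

800 px

Total width: 2·12 + 8·62 + 7·40 = 800 px.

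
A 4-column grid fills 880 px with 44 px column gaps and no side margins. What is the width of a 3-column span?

880 − 3·44 = 748; ÷4 gives c = 187 px.
Span of 3: 3·187 + 2·44 = 561 + 88 = 649 px.

649 px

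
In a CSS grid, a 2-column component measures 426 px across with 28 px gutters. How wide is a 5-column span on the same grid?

2 columns + 1 gutter: 2c + 1·28 = 426.
2c = 426 − 28 = 398, so c = 199 px.
5-column span = 5·199 + 4·28 = 1107 px.

1107 px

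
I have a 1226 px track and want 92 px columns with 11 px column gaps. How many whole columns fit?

12 columns

12 columns: 12·92 + 11·11 = 1225 px ≤ 1226.
13 columns: 1328 px > 1226. So 12.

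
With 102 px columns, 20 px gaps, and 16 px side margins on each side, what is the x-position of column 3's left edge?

260 px

Column 3 starts at margin + 2·(column + gutter) = 16 + 2·122 = 260 px.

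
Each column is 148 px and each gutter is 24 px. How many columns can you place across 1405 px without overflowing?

k columns need k·148 + (k−1)·24 = k·172 − 24.
k·172 − 24 ≤ 1405 → k ≤ 1429 / 172 ≈ 8.31, so k = 8.

8 columns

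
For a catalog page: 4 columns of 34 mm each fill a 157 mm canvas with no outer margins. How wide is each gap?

7 mm

4 columns take 4·34 = 136 mm; remaining 21 splits into 3 gaps.
g = 21 / 3 = 7 mm.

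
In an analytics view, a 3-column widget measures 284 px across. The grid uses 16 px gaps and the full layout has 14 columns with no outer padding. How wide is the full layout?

3 columns + 2 gaps: 3c + 2·16 = 284.
3c = 284 − 32 = 252, so c = 84 px.
Summing: 1176 + 208 = 1384 px.

1384 px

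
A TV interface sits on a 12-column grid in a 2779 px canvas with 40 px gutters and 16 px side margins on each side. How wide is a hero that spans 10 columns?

2282.5 px

Content width = 2779 − 2·16 = 2747 px.
12c + 11·40 = 2747 → 12c = 2307 → c = 192.25 px.
Span of 10: 10·192.25 + 9·40 = 1922.5 + 360 = 2282.5 px.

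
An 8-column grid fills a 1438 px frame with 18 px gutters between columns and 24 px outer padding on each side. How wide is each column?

Subtract both margins: 1438 − 2·24 = 1390 px.
8c + 7·18 = 1390 → 8c = 1264 → c = 158 px.

158 px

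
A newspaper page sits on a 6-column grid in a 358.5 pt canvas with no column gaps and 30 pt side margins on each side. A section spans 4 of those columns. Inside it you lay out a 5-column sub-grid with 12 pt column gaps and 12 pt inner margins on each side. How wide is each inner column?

25.4 pt

Take off 60 pt of margins, leaving 298.5 pt.
6c = 298.5 → c = 49.75 pt.
4-column span = 4·49.75 = 199 pt.
Inner content = 199 − 2·12 = 175 pt.
Subtracting 4 column gaps of 12 leaves 127 for 5 columns, so d = 25.4 pt.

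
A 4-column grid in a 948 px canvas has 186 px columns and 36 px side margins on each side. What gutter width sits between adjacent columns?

Content width = 948 − 2·36 = 876 px.
Columns use 744 px, leaving 132 px across 3 gutters = 44 px each.

44 px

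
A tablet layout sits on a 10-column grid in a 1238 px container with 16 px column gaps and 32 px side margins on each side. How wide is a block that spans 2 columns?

Take off 64 px of margins, leaving 1174 px.
Subtracting 9 column gaps of 16 leaves 1030 for 10 columns, so c = 103 px.
Span of 2: 2·103 + 1·16 = 206 + 16 = 222 px.

222 px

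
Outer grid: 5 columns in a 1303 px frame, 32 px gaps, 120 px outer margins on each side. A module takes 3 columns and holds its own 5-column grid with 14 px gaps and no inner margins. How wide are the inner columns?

Inside the margins: 1303 − 240 = 1063 px.
5c + 4·32 = 1063 → 5c = 935 → c = 187 px.
3-column span = 3·187 + 2·32 = 625 px.
5 columns + 4 gaps: 5d + 4·14 = 625.
5d = 625 − 56 = 569, so d = 113.8 px.

113.8 px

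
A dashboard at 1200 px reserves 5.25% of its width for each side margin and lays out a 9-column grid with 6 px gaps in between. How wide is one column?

114 px

Each margin = 5.25% of 1200 = 63 px; content = 1200 − 2·63 = 1074 px.
Subtracting 8 gaps of 6 leaves 1026 for 9 columns, so c = 114 px.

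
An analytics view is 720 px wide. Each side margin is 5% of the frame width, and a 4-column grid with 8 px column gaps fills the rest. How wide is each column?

Each margin = 5% of 720 = 36 px; content = 720 − 2·36 = 648 px.
4 columns + 3 column gaps: 4c + 3·8 = 648.
4c = 648 − 24 = 624, so c = 156 px.

156 px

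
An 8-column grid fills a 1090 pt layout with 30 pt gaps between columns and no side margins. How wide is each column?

110 pt

1090 − 7·30 = 880; ÷8 gives c = 110 pt.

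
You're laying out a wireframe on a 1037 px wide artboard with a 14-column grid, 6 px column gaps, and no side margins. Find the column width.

68.5 px

14 columns + 13 column gaps: 14c + 13·6 = 1037.
14c = 1037 − 78 = 959, so c = 68.5 px.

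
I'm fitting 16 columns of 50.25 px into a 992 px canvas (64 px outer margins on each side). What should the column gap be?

Take off 128 px of margins, leaving 864 px.
16 columns take 16·50.25 = 804 px; remaining 60 splits into 15 column gaps.
g = 60 / 15 = 4 px.

4 px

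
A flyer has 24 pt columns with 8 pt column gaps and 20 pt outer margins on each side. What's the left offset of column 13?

404 pt

Before column 13: the margin + 12 columns + 12 column gaps.
Offset = 20 + 12·(24 + 8) = 20 + 384 = 404 pt.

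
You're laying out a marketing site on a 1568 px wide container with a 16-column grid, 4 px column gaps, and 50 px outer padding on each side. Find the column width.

88 px

Inside the margins: 1568 − 100 = 1468 px.
16c + 15·4 = 1468 → 16c = 1408 → c = 88 px.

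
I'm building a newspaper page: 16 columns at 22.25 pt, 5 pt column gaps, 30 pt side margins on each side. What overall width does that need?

Total width: 2·30 + 16·22.25 + 15·5 = 491 pt.

491 pt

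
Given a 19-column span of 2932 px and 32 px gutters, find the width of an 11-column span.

19 columns + 18 gutters: 19c + 18·32 = 2932.
19c = 2932 − 576 = 2356, so c = 124 px.
Span of 11: 11·124 + 10·32 = 1364 + 320 = 1684 px.

1684 px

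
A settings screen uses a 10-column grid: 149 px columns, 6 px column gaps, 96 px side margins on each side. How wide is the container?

1736 px

Total width: 2·96 + 10·149 + 9·6 = 1736 px.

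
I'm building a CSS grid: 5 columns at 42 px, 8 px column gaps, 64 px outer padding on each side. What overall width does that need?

Adding margins, columns and gutters: 128 + 210 + 32 = 370 px.

370 px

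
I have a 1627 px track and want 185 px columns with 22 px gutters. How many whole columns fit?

7 columns

Each extra column adds 185 + 22 = 207 px.
(1627 + 22) / 207 = 7.97, so 7 columns fit.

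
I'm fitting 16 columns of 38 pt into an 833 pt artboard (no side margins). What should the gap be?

15 pt

Columns use 608 pt, leaving 225 pt across 15 gaps = 15 pt each.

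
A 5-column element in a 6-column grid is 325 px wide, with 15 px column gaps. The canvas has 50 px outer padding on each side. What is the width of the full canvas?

325 − 4·15 = 265; ÷5 gives c = 53 px.
Adding margins, columns and gutters: 100 + 318 + 75 = 493 px.

493 px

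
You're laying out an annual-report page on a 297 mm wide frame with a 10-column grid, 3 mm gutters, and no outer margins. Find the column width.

27 mm

10c + 9·3 = 297 → 10c = 270 → c = 27 mm.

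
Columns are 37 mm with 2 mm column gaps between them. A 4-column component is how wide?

4 columns plus 3 column gaps: 148 + 6 = 154 mm.

154 mm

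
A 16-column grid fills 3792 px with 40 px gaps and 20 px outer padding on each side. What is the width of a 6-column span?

Take off 40 px of margins, leaving 3752 px.
3752 − 15·40 = 3152; ÷16 gives c = 197 px.
Span of 6: 6·197 + 5·40 = 1182 + 200 = 1382 px.

1382 px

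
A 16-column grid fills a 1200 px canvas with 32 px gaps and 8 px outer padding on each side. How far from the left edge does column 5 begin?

312 px

Content = 1200 − 2·8 = 1184 px.
1184 − 15·32 = 704; ÷16 gives c = 44 px.
Before column 5: the margin + 4 columns + 4 gaps.
Offset = 8 + 4·(44 + 32) = 8 + 304 = 312 px.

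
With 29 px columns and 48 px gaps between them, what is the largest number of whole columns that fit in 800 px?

11 columns

11 columns: 11·29 + 10·48 = 799 px ≤ 800.
12 columns: 876 px > 800. So 11.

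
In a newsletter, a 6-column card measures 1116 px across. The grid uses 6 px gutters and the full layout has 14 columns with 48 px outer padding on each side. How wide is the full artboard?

2708 px

Subtracting 5 gutters of 6 leaves 1086 for 6 columns, so c = 181 px.
Adding margins, columns and gutters: 96 + 2534 + 78 = 2708 px.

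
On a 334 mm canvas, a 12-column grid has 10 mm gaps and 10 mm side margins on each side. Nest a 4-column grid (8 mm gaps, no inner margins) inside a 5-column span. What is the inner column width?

Outer content = 334 − 2·10 = 314 mm.
12c + 11·10 = 314 → 12c = 204 → c = 17 mm.
5-column span = 5·17 + 4·10 = 125 mm.
4 columns + 3 gaps: 4d + 3·8 = 125.
4d = 125 − 24 = 101, so d = 25.25 mm.

25.25 mm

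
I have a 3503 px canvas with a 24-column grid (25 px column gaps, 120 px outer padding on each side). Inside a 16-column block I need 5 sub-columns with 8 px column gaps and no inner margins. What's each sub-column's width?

Outer content = 3503 − 2·120 = 3263 px.
3263 − 23·25 = 2688; ÷24 gives c = 112 px.
16-column span = 16·112 + 15·25 = 2167 px.
2167 − 4·8 = 2135; ÷5 gives d = 427 px.

427 px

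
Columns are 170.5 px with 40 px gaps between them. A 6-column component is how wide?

1223 px

Span of 6: 6·170.5 + 5·40 = 1023 + 200 = 1223 px.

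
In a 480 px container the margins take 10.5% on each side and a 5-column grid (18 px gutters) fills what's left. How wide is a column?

61.44 px

Each margin = 10.5% of 480 = 50.4 px; content = 480 − 2·50.4 = 379.2 px.
5c + 4·18 = 379.2 → 5c = 307.2 → c = 61.44 px.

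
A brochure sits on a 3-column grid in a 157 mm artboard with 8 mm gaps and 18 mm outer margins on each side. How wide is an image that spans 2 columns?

Take off 36 mm of margins, leaving 121 mm.
Subtracting 2 gaps of 8 leaves 105 for 3 columns, so c = 35 mm.
2-column span = 2·35 + 1·8 = 78 mm.

78 mm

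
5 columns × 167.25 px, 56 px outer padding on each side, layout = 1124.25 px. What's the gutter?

44 px

Inside the margins: 1124.25 − 112 = 1012.25 px.
5·167.25 + 4g = 1012.25 → 4g = 176 → g = 44 px.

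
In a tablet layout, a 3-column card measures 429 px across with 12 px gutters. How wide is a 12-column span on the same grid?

1752 px

429 − 2·12 = 405; ÷3 gives c = 135 px.
Span of 12: 12·135 + 11·12 = 1620 + 132 = 1752 px.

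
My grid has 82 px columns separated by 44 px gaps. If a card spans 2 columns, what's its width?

208 px

2 columns plus 1 gap: 164 + 44 = 208 px.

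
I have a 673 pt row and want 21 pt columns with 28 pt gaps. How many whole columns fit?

k columns need k·21 + (k−1)·28 = k·49 − 28.
k·49 − 28 ≤ 673 → k ≤ 701 / 49 ≈ 14.31, so k = 14.

14 columns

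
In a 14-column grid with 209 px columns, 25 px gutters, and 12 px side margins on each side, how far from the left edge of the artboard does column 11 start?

Column 11 starts at margin + 10·(column + gutter) = 12 + 10·234 = 2352 px.

2352 px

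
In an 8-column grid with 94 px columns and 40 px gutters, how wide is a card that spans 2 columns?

228 px

Span of 2: 2·94 + 1·40 = 188 + 40 = 228 px.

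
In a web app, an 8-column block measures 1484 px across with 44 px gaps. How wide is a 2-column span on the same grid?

1484 − 7·44 = 1176; ÷8 gives c = 147 px.
2-column span = 2·147 + 1·44 = 338 px.

338 px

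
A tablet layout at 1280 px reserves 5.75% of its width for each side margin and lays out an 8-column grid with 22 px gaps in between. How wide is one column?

122.35 px

Margins: 5.75% × 1280 = 73.6 px each, so content = 1280 − 147.2 = 1132.8 px.
8 columns + 7 gaps: 8c + 7·22 = 1132.8.
8c = 1132.8 − 154 = 978.8, so c = 122.35 px.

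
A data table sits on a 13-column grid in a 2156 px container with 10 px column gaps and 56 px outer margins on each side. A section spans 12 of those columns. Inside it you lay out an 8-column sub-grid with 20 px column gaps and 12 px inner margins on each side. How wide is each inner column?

215.25 px

Take off 112 px of margins, leaving 2044 px.
2044 − 12·10 = 1924; ÷13 gives c = 148 px.
12-column span = 12·148 + 11·10 = 1886 px.
Inner content = 1886 − 2·12 = 1862 px.
1862 − 7·20 = 1722; ÷8 gives d = 215.25 px.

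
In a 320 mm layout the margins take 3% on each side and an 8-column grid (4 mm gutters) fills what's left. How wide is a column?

320 × (1 − 2·3%) = 320 × 94% = 300.8 mm for the columns.
8 columns + 7 gutters: 8c + 7·4 = 300.8.
8c = 300.8 − 28 = 272.8, so c = 34.1 mm.

34.1 mm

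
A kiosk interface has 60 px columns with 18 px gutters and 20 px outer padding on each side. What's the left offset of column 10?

Before column 10: the margin + 9 columns + 9 gutters.
Offset = 20 + 9·(60 + 18) = 20 + 702 = 722 px.

722 px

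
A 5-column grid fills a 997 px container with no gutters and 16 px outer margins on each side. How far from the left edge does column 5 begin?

788 px

Content = 997 − 2·16 = 965 px.
5c = 965 → c = 193 px.
Column 5 starts at margin + 4·(column + gutter) = 16 + 4·193 = 788 px.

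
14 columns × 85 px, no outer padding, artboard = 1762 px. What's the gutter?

14·85 + 13g = 1762 → 13g = 572 → g = 44 px.

44 px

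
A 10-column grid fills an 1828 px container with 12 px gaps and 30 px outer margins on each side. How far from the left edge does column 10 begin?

Subtract both margins: 1828 − 2·30 = 1768 px.
10 columns + 9 gaps: 10c + 9·12 = 1768.
10c = 1768 − 108 = 1660, so c = 166 px.
Each column+gutter stride is 178 px; 9 of them past the 30 px margin is 30 + 1602 = 1632 px.

1632 px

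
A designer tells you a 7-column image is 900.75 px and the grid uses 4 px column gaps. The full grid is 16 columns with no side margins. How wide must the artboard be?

900.75 − 6·4 = 876.75; ÷7 gives c = 125.25 px.
Total width: 16·125.25 + 15·4 = 2064 px.

2064 px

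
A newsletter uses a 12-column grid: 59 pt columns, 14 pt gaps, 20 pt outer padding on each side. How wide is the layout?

Total width: 2·20 + 12·59 + 11·14 = 902 pt.

902 pt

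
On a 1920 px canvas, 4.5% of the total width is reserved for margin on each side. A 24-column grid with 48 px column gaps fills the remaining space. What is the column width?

Each margin = 4.5% of 1920 = 86.4 px; content = 1920 − 2·86.4 = 1747.2 px.
Subtracting 23 column gaps of 48 leaves 643.2 for 24 columns, so c = 26.8 px.

26.8 px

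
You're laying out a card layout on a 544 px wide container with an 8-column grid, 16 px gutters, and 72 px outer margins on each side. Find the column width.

36 px

Subtract both margins: 544 − 2·72 = 400 px.
8c + 7·16 = 400 → 8c = 288 → c = 36 px.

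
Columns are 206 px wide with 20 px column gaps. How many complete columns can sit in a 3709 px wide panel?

16 columns

Each extra column adds 206 + 20 = 226 px.
(3709 + 20) / 226 = 16.50, so 16 columns fit.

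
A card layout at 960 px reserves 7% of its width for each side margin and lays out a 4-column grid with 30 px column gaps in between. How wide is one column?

Each margin = 7% of 960 = 67.2 px; content = 960 − 2·67.2 = 825.6 px.
4 columns + 3 column gaps: 4c + 3·30 = 825.6.
4c = 825.6 − 90 = 735.6, so c = 183.9 px.

183.9 px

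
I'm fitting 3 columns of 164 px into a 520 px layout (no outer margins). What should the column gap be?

3 columns take 3·164 = 492 px; remaining 28 splits into 2 column gaps.
g = 28 / 2 = 14 px.

14 px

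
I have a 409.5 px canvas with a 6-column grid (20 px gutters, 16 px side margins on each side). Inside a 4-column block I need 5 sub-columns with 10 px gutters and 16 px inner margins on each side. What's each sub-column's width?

Take off 32 px of margins, leaving 377.5 px.
6c + 5·20 = 377.5 → 6c = 277.5 → c = 46.25 px.
4-column span = 4·46.25 + 3·20 = 245 px.
Inner content = 245 − 2·16 = 213 px.
Subtracting 4 gutters of 10 leaves 173 for 5 columns, so d = 34.6 px.

34.6 px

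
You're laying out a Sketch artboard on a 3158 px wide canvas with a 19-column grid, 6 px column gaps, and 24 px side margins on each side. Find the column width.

Subtract both margins: 3158 − 2·24 = 3110 px.
3110 − 18·6 = 3002; ÷19 gives c = 158 px.

158 px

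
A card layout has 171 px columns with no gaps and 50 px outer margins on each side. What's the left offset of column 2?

221 px

Column 2 starts at margin + 1·(column + gutter) = 50 + 1·171 = 221 px.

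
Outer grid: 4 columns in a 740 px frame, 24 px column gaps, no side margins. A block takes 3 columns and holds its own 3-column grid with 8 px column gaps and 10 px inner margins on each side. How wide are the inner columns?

171 px

740 − 3·24 = 668; ÷4 gives c = 167 px.
Span of 3: 3·167 + 2·24 = 501 + 48 = 549 px.
Inner content = 549 − 2·10 = 529 px.
Subtracting 2 column gaps of 8 leaves 513 for 3 columns, so d = 171 px.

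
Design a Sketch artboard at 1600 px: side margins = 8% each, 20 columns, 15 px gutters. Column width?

Each margin = 8% of 1600 = 128 px; content = 1600 − 2·128 = 1344 px.
Subtracting 19 gutters of 15 leaves 1059 for 20 columns, so c = 52.95 px.

52.95 px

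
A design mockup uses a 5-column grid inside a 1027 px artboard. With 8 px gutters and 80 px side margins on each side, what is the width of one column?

Take off 160 px of margins, leaving 867 px.
867 − 4·8 = 835; ÷5 gives c = 167 px.

167 px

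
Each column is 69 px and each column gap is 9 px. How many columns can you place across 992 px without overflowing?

12 columns: 12·69 + 11·9 = 927 px ≤ 992.
13 columns: 1005 px > 992. So 12.

12 columns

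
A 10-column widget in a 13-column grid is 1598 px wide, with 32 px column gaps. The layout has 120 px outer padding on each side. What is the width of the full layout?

2327 px

Subtracting 9 column gaps of 32 leaves 1310 for 10 columns, so c = 131 px.
Total width: 2·120 + 13·131 + 12·32 = 2327 px.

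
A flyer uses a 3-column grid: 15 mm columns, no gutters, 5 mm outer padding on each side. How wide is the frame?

55 mm

Total width: 2·5 + 3·15 = 55 mm.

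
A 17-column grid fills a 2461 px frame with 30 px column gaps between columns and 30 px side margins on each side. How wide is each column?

113 px

Content width = 2461 − 2·30 = 2401 px.
Subtracting 16 column gaps of 30 leaves 1921 for 17 columns, so c = 113 px.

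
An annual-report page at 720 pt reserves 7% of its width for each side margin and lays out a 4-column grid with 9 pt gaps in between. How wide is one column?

148.05 pt

Margins: 7% × 720 = 50.4 pt each, so content = 720 − 100.8 = 619.2 pt.
4c + 3·9 = 619.2 → 4c = 592.2 → c = 148.05 pt.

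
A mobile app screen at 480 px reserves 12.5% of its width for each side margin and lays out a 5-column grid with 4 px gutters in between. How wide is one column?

Each margin = 12.5% of 480 = 60 px; content = 480 − 2·60 = 360 px.
Subtracting 4 gutters of 4 leaves 344 for 5 columns, so c = 68.8 px.

68.8 px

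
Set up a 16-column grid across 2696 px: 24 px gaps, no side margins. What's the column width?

16 columns + 15 gaps: 16c + 15·24 = 2696.
16c = 2696 − 360 = 2336, so c = 146 px.

146 px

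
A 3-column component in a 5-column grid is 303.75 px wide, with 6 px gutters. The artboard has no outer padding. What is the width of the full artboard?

3 columns + 2 gutters: 3c + 2·6 = 303.75.
3c = 303.75 − 12 = 291.75, so c = 97.25 px.
Summing: 486.25 + 24 = 510.25 px.

510.25 px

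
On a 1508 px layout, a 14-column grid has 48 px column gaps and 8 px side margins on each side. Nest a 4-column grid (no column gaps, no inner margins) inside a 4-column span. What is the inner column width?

Inside the margins: 1508 − 16 = 1492 px.
14c + 13·48 = 1492 → 14c = 868 → c = 62 px.
4-column span = 4·62 + 3·48 = 392 px.
392 / 4 = 98 px per column.

98 px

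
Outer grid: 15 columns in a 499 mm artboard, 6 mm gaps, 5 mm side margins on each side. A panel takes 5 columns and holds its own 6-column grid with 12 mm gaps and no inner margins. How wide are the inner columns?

Take off 10 mm of margins, leaving 489 mm.
15 columns + 14 gaps: 15c + 14·6 = 489.
15c = 489 − 84 = 405, so c = 27 mm.
5 columns plus 4 gaps: 135 + 24 = 159 mm.
159 − 5·12 = 99; ÷6 gives d = 16.5 mm.

16.5 mm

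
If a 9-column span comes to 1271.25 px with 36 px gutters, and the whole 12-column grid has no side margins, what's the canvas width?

1707 px

9 columns + 8 gutters: 9c + 8·36 = 1271.25.
9c = 1271.25 − 288 = 983.25, so c = 109.25 px.
Summing: 1311 + 396 = 1707 px.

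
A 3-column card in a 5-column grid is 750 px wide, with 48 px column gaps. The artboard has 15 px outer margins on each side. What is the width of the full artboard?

1312 px

3c + 2·48 = 750 → 3c = 654 → c = 218 px.
Total width: 2·15 + 5·218 + 4·48 = 1312 px.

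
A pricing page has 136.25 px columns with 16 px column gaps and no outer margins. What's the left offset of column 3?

304.5 px

No margin, so column 3 starts at 2·(column + gutter) = 2·152.25 = 304.5 px.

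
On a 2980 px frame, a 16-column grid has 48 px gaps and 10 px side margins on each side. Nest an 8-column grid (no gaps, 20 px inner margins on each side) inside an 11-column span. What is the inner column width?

Subtract both margins: 2980 − 2·10 = 2960 px.
16 columns + 15 gaps: 16c + 15·48 = 2960.
16c = 2960 − 720 = 2240, so c = 140 px.
11 columns plus 10 gaps: 1540 + 480 = 2020 px.
Inner content = 2020 − 2·20 = 1980 px.
1980 / 8 = 247.5 px per column.

247.5 px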